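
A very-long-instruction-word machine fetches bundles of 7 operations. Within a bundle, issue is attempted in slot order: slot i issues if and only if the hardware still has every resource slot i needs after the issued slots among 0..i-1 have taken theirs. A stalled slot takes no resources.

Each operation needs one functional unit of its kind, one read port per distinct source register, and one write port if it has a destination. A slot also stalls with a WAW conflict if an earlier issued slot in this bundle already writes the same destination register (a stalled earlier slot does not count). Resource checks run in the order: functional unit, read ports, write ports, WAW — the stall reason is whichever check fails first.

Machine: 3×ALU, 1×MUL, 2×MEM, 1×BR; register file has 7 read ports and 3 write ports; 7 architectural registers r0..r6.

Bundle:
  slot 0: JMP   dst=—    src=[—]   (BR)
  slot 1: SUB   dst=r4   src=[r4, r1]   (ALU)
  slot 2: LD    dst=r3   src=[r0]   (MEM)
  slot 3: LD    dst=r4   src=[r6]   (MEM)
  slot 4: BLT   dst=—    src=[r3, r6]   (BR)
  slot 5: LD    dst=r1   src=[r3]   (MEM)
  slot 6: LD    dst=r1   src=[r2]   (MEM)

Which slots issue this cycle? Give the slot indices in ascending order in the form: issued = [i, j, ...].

issued = [0, 1, 2, 5]

#0 BR src=- dispatched  <A:3 Mu:1 Ld:2 B:0 rd:7 wr:3>
#1 ALU src=r4,r1 dispatched  <A:2 Mu:1 Ld:2 B:0 rd:5 wr:2>
#2 MEM src=r0 dispatched  <A:2 Mu:1 Ld:1 B:0 rd:4 wr:1>
#3 MEM src=r6 held:WAW  <A:2 Mu:1 Ld:1 B:0 rd:4 wr:1>
#4 BR src=r3,r6 held:FU  <A:2 Mu:1 Ld:1 B:0 rd:4 wr:1>
#5 MEM src=r3 dispatched  <A:2 Mu:1 Ld:0 B:0 rd:3 wr:0>
#6 MEM src=r2 held:FU  <A:2 Mu:1 Ld:0 B:0 rd:3 wr:0>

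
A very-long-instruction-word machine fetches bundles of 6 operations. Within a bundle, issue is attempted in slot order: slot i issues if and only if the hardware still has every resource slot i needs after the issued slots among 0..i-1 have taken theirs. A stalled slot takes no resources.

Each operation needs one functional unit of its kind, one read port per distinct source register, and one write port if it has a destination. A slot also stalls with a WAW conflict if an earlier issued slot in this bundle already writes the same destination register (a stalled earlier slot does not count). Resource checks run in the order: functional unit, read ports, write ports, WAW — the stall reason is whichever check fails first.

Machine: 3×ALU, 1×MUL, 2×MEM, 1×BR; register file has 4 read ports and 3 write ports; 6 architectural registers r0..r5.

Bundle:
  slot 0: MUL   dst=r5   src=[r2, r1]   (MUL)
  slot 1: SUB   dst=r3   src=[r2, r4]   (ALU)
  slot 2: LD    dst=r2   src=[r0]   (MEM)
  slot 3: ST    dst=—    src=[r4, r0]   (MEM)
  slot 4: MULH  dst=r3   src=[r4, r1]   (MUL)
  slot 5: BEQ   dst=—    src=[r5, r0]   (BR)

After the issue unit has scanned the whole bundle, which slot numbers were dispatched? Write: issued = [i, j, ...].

issued = [0, 1]

(0) want 1×MUL +2rd +1wr — yes → AL3|MU0|ME2|BR1|rd2|wr2
(1) want 1×ALU +2rd +1wr — yes → AL2|MU0|ME2|BR1|rd0|wr1
(2) want 1×MEM +1rd +1wr — RD_PORT → AL2|MU0|ME2|BR1|rd0|wr1
(3) want 1×MEM +2rd +0wr — RD_PORT → AL2|MU0|ME2|BR1|rd0|wr1
(4) want 1×MUL +2rd +1wr — FU → AL2|MU0|ME2|BR1|rd0|wr1
(5) want 1×BR +2rd +0wr — RD_PORT → AL2|MU0|ME2|BR1|rd0|wr1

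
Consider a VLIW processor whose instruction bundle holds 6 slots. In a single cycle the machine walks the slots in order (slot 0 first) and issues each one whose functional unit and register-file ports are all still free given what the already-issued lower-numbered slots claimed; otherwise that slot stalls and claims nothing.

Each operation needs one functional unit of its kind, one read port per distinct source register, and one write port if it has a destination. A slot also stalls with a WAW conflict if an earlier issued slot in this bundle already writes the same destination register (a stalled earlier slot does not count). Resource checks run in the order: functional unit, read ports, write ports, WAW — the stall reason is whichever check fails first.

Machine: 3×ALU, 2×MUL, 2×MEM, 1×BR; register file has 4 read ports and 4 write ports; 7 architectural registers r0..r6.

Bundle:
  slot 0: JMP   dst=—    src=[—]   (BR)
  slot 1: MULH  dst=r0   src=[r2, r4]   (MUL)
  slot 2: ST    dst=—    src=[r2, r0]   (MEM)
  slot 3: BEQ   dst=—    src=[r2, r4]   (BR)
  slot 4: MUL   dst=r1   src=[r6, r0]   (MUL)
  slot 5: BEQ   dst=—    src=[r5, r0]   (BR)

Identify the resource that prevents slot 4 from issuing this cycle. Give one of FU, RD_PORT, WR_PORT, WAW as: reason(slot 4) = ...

reason(slot 4) = RD_PORT

(0) want 1×BR +0rd +0wr — yes → AL3|MU2|ME2|BR0|rd4|wr4
(1) want 1×MUL +2rd +1wr — yes → AL3|MU1|ME2|BR0|rd2|wr3
(2) want 1×MEM +2rd +0wr — yes → AL3|MU1|ME1|BR0|rd0|wr3
(3) want 1×BR +2rd +0wr — FU → AL3|MU1|ME1|BR0|rd0|wr3
(4) want 1×MUL +2rd +1wr — RD_PORT → AL3|MU1|ME1|BR0|rd0|wr3
(5) want 1×BR +2rd +0wr — FU → AL3|MU1|ME1|BR0|rd0|wr3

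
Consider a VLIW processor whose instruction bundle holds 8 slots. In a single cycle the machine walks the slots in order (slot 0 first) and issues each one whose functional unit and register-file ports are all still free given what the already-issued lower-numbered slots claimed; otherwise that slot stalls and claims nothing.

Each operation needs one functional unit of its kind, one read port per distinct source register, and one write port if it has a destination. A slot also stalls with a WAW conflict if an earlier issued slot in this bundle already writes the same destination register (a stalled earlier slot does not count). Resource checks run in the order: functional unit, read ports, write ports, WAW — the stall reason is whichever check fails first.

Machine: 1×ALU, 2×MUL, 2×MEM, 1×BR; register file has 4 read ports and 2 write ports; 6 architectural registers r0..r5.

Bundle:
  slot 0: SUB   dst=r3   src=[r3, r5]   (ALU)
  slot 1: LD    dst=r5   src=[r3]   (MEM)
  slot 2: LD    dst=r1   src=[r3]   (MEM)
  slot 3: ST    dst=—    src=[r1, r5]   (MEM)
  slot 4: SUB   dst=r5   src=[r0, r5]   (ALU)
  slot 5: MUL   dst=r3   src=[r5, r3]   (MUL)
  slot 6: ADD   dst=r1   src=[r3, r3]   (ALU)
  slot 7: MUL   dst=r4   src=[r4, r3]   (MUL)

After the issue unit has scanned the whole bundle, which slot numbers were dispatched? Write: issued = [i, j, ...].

issued = [0, 1]

(0) want 1×ALU +2rd +1wr — yes → AL0|MU2|ME2|BR1|rd2|wr1
(1) want 1×MEM +1rd +1wr — yes → AL0|MU2|ME1|BR1|rd1|wr0
(2) want 1×MEM +1rd +1wr — WR_PORT → AL0|MU2|ME1|BR1|rd1|wr0
(3) want 1×MEM +2rd +0wr — RD_PORT → AL0|MU2|ME1|BR1|rd1|wr0
(4) want 1×ALU +2rd +1wr — FU → AL0|MU2|ME1|BR1|rd1|wr0
(5) want 1×MUL +2rd +1wr — RD_PORT → AL0|MU2|ME1|BR1|rd1|wr0
(6) want 1×ALU +1rd +1wr — FU → AL0|MU2|ME1|BR1|rd1|wr0
(7) want 1×MUL +2rd +1wr — RD_PORT → AL0|MU2|ME1|BR1|rd1|wr0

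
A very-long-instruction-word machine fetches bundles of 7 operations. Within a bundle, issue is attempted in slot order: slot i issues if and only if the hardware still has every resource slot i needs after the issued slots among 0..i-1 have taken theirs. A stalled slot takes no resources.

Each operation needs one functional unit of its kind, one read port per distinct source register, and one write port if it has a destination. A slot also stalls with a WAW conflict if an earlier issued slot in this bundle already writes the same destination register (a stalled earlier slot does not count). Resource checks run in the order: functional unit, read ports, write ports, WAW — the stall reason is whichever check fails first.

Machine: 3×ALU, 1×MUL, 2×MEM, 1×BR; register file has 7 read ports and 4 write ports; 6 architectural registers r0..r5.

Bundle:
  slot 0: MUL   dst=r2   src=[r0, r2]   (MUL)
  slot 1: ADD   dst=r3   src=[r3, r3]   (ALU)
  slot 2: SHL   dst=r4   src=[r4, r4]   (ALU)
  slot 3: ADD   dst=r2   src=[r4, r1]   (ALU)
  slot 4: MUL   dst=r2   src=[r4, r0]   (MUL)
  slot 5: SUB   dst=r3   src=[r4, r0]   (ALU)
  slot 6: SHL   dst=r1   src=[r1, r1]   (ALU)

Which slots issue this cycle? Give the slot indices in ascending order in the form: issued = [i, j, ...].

issued = [0, 1, 2, 6]

slot 0 (MUL): ISSUE — free A3,Mu0,Ld2,B1 rp5 wp3
slot 1 (ALU): ISSUE — free A2,Mu0,Ld2,B1 rp4 wp2
slot 2 (ALU): ISSUE — free A1,Mu0,Ld2,B1 rp3 wp1
slot 3 (ALU): stall WAW — free A1,Mu0,Ld2,B1 rp3 wp1
slot 4 (MUL): stall FU — free A1,Mu0,Ld2,B1 rp3 wp1
slot 5 (ALU): stall WAW — free A1,Mu0,Ld2,B1 rp3 wp1
slot 6 (ALU): ISSUE — free A0,Mu0,Ld2,B1 rp2 wp0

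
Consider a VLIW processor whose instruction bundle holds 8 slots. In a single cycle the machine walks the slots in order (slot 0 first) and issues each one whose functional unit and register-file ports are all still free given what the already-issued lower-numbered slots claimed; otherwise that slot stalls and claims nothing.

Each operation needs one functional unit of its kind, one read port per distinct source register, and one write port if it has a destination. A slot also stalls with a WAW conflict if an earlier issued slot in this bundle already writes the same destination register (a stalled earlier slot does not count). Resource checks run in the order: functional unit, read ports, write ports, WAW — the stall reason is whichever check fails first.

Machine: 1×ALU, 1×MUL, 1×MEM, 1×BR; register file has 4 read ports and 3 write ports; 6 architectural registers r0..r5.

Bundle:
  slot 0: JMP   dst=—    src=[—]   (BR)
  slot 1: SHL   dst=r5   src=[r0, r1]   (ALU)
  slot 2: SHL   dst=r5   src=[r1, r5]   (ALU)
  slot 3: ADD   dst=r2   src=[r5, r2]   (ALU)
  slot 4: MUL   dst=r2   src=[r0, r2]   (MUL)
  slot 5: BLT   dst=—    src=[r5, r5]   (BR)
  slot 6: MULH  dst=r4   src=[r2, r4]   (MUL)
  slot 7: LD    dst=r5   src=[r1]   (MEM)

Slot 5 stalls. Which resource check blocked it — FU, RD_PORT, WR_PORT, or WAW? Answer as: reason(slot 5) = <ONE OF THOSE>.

reason(slot 5) = FU

[0] BR needs rd=0 wr=0: ok; after: ALU=1 MUL=1 MEM=1 BR=0, R=4, W=3
[1] ALU needs rd=2 wr=1: ok; after: ALU=0 MUL=1 MEM=1 BR=0, R=2, W=2
[2] ALU needs rd=2 wr=1: FU; after: ALU=0 MUL=1 MEM=1 BR=0, R=2, W=2
[3] ALU needs rd=2 wr=1: FU; after: ALU=0 MUL=1 MEM=1 BR=0, R=2, W=2
[4] MUL needs rd=2 wr=1: ok; after: ALU=0 MUL=0 MEM=1 BR=0, R=0, W=1
[5] BR needs rd=1 wr=0: FU; after: ALU=0 MUL=0 MEM=1 BR=0, R=0, W=1
[6] MUL needs rd=2 wr=1: FU; after: ALU=0 MUL=0 MEM=1 BR=0, R=0, W=1
[7] MEM needs rd=1 wr=1: RD_PORT; after: ALU=0 MUL=0 MEM=1 BR=0, R=0, W=1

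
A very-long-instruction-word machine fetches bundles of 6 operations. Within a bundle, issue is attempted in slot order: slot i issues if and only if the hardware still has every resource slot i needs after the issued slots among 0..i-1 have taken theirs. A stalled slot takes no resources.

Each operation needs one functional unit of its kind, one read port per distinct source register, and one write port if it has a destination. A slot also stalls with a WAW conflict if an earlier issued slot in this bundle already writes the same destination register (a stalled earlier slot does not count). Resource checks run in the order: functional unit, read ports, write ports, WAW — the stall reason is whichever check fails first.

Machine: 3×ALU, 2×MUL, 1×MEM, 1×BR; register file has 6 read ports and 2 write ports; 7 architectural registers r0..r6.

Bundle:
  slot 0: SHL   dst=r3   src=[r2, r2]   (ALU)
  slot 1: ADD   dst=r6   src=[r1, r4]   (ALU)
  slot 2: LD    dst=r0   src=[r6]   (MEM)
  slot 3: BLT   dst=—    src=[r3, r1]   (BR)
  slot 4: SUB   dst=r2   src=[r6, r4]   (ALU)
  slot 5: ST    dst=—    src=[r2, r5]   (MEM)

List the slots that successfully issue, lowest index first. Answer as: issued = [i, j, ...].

slot 0 (ALU): ISSUE — free A2,Mu2,Ld1,B1 rp5 wp1
slot 1 (ALU): ISSUE — free A1,Mu2,Ld1,B1 rp3 wp0
slot 2 (MEM): stall WR_PORT — free A1,Mu2,Ld1,B1 rp3 wp0
slot 3 (BR): ISSUE — free A1,Mu2,Ld1,B0 rp1 wp0
slot 4 (ALU): stall RD_PORT — free A1,Mu2,Ld1,B0 rp1 wp0
slot 5 (MEM): stall RD_PORT — free A1,Mu2,Ld1,B0 rp1 wp0

issued = [0, 1, 3]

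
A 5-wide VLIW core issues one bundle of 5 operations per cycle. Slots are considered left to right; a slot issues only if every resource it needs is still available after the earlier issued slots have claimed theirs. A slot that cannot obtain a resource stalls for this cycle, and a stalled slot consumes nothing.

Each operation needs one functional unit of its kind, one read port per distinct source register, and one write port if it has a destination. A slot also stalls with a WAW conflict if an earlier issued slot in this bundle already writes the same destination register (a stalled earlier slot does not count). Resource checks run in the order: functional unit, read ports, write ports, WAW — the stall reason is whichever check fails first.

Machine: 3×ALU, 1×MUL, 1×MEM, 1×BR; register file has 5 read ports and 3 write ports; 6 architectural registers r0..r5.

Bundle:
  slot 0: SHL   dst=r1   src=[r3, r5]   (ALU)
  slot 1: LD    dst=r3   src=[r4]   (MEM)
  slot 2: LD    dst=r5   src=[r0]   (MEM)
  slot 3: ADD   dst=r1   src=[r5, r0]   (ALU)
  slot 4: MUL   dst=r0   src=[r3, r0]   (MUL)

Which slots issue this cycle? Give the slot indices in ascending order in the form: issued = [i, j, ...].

issued = [0, 1, 4]

  0. ALU→r1 ⇒ go  {2A/1Mu/1Ld/1B | 3r 2w}
  1. MEM→r3 ⇒ go  {2A/1Mu/0Ld/1B | 2r 1w}
  2. MEM→r5 ⇒ no(FU)  {2A/1Mu/0Ld/1B | 2r 1w}
  3. ALU→r1 ⇒ no(WAW)  {2A/1Mu/0Ld/1B | 2r 1w}
  4. MUL→r0 ⇒ go  {2A/0Mu/0Ld/1B | 0r 0w}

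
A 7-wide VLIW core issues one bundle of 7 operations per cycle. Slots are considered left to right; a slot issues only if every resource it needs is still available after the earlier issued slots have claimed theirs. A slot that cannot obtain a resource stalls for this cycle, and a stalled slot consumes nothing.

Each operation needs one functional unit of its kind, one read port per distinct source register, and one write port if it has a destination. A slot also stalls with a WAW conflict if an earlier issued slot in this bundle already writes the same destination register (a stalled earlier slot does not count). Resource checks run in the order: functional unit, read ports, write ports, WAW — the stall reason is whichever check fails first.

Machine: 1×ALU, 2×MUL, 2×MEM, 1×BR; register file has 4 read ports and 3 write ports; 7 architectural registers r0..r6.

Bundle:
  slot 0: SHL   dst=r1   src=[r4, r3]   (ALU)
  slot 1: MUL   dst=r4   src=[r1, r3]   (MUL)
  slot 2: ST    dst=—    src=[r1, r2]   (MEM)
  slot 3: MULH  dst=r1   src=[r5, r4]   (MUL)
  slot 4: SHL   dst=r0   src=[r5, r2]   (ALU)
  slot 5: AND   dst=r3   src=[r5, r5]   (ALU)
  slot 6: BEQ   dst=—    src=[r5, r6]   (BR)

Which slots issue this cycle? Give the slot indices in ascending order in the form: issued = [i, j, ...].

issued = [0, 1]

(0) want 1×ALU +2rd +1wr — yes → AL0|MU2|ME2|BR1|rd2|wr2
(1) want 1×MUL +2rd +1wr — yes → AL0|MU1|ME2|BR1|rd0|wr1
(2) want 1×MEM +2rd +0wr — RD_PORT → AL0|MU1|ME2|BR1|rd0|wr1
(3) want 1×MUL +2rd +1wr — RD_PORT → AL0|MU1|ME2|BR1|rd0|wr1
(4) want 1×ALU +2rd +1wr — FU → AL0|MU1|ME2|BR1|rd0|wr1
(5) want 1×ALU +1rd +1wr — FU → AL0|MU1|ME2|BR1|rd0|wr1
(6) want 1×BR +2rd +0wr — RD_PORT → AL0|MU1|ME2|BR1|rd0|wr1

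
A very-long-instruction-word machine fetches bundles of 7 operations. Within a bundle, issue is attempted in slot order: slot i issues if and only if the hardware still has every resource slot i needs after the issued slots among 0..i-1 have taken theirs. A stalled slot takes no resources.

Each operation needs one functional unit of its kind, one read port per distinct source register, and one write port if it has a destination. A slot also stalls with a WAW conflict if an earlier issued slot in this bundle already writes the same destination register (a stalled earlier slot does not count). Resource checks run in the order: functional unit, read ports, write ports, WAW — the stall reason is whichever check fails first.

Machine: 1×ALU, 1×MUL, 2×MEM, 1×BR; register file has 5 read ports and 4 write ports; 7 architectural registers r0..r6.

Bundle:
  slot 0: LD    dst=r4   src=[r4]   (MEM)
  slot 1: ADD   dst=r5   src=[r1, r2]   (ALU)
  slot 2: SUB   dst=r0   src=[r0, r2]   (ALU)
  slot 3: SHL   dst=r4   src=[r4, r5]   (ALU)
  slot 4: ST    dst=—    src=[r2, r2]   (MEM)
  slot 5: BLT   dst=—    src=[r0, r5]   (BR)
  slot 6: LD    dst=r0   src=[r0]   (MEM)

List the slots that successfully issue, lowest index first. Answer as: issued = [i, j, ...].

issued = [0, 1, 4]

#0 MEM src=r4 dispatched  <A:1 Mu:1 Ld:1 B:1 rd:4 wr:3>
#1 ALU src=r1,r2 dispatched  <A:0 Mu:1 Ld:1 B:1 rd:2 wr:2>
#2 ALU src=r0,r2 held:FU  <A:0 Mu:1 Ld:1 B:1 rd:2 wr:2>
#3 ALU src=r4,r5 held:FU  <A:0 Mu:1 Ld:1 B:1 rd:2 wr:2>
#4 MEM src=r2,r2 dispatched  <A:0 Mu:1 Ld:0 B:1 rd:1 wr:2>
#5 BR src=r0,r5 held:RD_PORT  <A:0 Mu:1 Ld:0 B:1 rd:1 wr:2>
#6 MEM src=r0 held:FU  <A:0 Mu:1 Ld:0 B:1 rd:1 wr:2>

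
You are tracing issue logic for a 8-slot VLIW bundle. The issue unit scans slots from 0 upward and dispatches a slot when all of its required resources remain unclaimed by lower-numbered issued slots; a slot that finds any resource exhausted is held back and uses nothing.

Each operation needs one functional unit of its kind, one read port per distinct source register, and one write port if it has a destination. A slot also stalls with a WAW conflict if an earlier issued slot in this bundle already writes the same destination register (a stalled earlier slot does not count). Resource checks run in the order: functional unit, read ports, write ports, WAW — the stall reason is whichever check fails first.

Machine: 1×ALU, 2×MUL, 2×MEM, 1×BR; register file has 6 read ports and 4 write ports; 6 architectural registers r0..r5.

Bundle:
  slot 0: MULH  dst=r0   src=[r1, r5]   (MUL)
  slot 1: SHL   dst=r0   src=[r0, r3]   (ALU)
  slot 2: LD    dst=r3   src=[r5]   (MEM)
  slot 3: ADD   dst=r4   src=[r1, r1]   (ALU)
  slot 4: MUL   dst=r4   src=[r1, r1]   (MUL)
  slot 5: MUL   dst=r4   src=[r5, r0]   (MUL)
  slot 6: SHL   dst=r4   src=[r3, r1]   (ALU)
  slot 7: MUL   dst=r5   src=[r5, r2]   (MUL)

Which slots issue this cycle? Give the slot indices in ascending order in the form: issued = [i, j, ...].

issued = [0, 2, 3, 7]

#0 MUL src=r1,r5 dispatched  <A:1 Mu:1 Ld:2 B:1 rd:4 wr:3>
#1 ALU src=r0,r3 held:WAW  <A:1 Mu:1 Ld:2 B:1 rd:4 wr:3>
#2 MEM src=r5 dispatched  <A:1 Mu:1 Ld:1 B:1 rd:3 wr:2>
#3 ALU src=r1,r1 dispatched  <A:0 Mu:1 Ld:1 B:1 rd:2 wr:1>
#4 MUL src=r1,r1 held:WAW  <A:0 Mu:1 Ld:1 B:1 rd:2 wr:1>
#5 MUL src=r5,r0 held:WAW  <A:0 Mu:1 Ld:1 B:1 rd:2 wr:1>
#6 ALU src=r3,r1 held:FU  <A:0 Mu:1 Ld:1 B:1 rd:2 wr:1>
#7 MUL src=r5,r2 dispatched  <A:0 Mu:0 Ld:1 B:1 rd:0 wr:0>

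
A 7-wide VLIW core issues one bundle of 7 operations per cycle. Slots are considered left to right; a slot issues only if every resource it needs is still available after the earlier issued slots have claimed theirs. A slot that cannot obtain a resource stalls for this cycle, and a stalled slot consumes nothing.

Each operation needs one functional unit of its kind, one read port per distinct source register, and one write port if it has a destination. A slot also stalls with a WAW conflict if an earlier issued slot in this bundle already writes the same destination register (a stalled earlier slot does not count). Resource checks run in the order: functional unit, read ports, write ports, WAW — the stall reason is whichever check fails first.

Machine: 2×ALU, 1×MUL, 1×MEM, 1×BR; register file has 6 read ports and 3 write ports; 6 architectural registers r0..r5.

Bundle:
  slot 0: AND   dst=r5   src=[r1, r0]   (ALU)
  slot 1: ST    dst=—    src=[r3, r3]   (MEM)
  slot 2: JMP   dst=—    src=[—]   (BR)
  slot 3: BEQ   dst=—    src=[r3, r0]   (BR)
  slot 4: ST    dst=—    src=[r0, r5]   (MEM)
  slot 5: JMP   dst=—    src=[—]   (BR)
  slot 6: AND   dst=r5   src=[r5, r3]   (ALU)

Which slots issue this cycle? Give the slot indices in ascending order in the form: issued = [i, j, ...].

issued = [0, 1, 2]

[0] ALU needs rd=2 wr=1: ok; after: ALU=1 MUL=1 MEM=1 BR=1, R=4, W=2
[1] MEM needs rd=1 wr=0: ok; after: ALU=1 MUL=1 MEM=0 BR=1, R=3, W=2
[2] BR needs rd=0 wr=0: ok; after: ALU=1 MUL=1 MEM=0 BR=0, R=3, W=2
[3] BR needs rd=2 wr=0: FU; after: ALU=1 MUL=1 MEM=0 BR=0, R=3, W=2
[4] MEM needs rd=2 wr=0: FU; after: ALU=1 MUL=1 MEM=0 BR=0, R=3, W=2
[5] BR needs rd=0 wr=0: FU; after: ALU=1 MUL=1 MEM=0 BR=0, R=3, W=2
[6] ALU needs rd=2 wr=1: WAW; after: ALU=1 MUL=1 MEM=0 BR=0, R=3, W=2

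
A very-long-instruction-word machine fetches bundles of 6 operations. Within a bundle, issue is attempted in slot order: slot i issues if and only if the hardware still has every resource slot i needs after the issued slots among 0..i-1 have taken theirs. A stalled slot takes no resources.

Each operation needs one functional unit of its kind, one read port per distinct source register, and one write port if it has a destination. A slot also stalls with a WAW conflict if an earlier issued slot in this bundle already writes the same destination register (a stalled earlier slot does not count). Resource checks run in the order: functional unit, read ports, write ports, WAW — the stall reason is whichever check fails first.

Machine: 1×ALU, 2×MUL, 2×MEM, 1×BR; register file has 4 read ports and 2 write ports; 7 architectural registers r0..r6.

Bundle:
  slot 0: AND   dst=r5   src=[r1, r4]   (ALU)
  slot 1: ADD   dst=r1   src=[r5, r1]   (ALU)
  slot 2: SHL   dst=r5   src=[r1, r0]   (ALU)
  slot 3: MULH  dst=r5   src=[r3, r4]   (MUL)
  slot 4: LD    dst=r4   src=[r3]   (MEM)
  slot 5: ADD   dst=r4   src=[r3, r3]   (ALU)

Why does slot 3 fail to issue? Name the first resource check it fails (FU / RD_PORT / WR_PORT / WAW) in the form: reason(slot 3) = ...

slot 0 (ALU): ISSUE — free A0,Mu2,Ld2,B1 rp2 wp1
slot 1 (ALU): stall FU — free A0,Mu2,Ld2,B1 rp2 wp1
slot 2 (ALU): stall FU — free A0,Mu2,Ld2,B1 rp2 wp1
slot 3 (MUL): stall WAW — free A0,Mu2,Ld2,B1 rp2 wp1
slot 4 (MEM): ISSUE — free A0,Mu2,Ld1,B1 rp1 wp0
slot 5 (ALU): stall FU — free A0,Mu2,Ld1,B1 rp1 wp0

reason(slot 3) = WAW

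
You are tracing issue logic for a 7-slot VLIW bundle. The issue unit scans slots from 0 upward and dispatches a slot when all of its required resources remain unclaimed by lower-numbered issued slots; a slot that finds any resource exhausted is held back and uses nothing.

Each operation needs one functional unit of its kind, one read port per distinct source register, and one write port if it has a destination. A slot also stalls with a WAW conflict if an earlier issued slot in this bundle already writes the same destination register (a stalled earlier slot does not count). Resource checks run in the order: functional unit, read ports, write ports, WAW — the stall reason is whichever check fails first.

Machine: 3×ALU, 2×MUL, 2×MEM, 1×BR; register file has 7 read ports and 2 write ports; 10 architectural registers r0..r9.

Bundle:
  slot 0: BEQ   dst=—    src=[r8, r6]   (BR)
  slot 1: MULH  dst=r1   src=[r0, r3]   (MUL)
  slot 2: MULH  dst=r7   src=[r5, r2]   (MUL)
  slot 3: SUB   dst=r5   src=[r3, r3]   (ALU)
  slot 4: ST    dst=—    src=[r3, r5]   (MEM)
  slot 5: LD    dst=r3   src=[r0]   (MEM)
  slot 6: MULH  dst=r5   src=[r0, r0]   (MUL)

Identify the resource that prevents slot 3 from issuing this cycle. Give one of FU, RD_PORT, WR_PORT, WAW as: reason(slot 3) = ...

reason(slot 3) = WR_PORT

[0] BR needs rd=2 wr=0: ok; after: ALU=3 MUL=2 MEM=2 BR=0, R=5, W=2
[1] MUL needs rd=2 wr=1: ok; after: ALU=3 MUL=1 MEM=2 BR=0, R=3, W=1
[2] MUL needs rd=2 wr=1: ok; after: ALU=3 MUL=0 MEM=2 BR=0, R=1, W=0
[3] ALU needs rd=1 wr=1: WR_PORT; after: ALU=3 MUL=0 MEM=2 BR=0, R=1, W=0
[4] MEM needs rd=2 wr=0: RD_PORT; after: ALU=3 MUL=0 MEM=2 BR=0, R=1, W=0
[5] MEM needs rd=1 wr=1: WR_PORT; after: ALU=3 MUL=0 MEM=2 BR=0, R=1, W=0
[6] MUL needs rd=1 wr=1: FU; after: ALU=3 MUL=0 MEM=2 BR=0, R=1, W=0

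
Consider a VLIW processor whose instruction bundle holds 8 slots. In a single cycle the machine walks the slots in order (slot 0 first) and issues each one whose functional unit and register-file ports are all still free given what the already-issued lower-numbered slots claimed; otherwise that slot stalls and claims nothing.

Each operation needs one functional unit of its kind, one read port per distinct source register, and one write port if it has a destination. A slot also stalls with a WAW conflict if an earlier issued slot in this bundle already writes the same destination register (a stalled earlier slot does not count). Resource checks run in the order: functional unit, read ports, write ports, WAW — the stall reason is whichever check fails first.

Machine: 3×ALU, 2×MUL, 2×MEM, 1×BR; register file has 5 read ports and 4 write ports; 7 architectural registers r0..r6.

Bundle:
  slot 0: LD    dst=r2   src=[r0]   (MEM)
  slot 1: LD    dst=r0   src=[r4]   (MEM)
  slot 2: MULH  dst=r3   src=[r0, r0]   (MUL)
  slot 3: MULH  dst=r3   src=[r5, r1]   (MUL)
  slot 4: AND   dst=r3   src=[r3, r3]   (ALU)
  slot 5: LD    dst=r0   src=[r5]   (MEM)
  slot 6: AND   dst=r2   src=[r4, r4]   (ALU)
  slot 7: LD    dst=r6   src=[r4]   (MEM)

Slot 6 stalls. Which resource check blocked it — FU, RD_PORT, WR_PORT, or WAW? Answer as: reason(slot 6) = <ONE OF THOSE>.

reason(slot 6) = WAW

slot 0 (MEM): ISSUE — free A3,Mu2,Ld1,B1 rp4 wp3
slot 1 (MEM): ISSUE — free A3,Mu2,Ld0,B1 rp3 wp2
slot 2 (MUL): ISSUE — free A3,Mu1,Ld0,B1 rp2 wp1
slot 3 (MUL): stall WAW — free A3,Mu1,Ld0,B1 rp2 wp1
slot 4 (ALU): stall WAW — free A3,Mu1,Ld0,B1 rp2 wp1
slot 5 (MEM): stall FU — free A3,Mu1,Ld0,B1 rp2 wp1
slot 6 (ALU): stall WAW — free A3,Mu1,Ld0,B1 rp2 wp1
slot 7 (MEM): stall FU — free A3,Mu1,Ld0,B1 rp2 wp1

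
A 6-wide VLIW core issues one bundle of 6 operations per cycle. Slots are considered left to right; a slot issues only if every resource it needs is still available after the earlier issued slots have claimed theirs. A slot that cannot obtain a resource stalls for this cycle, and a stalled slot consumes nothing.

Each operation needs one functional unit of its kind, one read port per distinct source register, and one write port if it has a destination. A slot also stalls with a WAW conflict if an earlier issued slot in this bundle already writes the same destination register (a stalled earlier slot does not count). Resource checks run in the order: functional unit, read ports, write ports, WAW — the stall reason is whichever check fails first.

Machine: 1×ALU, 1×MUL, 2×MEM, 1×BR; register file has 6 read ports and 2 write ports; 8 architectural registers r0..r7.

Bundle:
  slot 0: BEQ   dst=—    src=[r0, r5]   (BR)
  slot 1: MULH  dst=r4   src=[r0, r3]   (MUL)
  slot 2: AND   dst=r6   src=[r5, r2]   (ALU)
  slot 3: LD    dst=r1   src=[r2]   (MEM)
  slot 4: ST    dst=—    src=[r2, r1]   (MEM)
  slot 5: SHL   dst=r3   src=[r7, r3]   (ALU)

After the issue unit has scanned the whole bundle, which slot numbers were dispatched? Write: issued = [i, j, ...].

  0. BR ⇒ go  {1A/1Mu/2Ld/0B | 4r 2w}
  1. MUL→r4 ⇒ go  {1A/0Mu/2Ld/0B | 2r 1w}
  2. ALU→r6 ⇒ go  {0A/0Mu/2Ld/0B | 0r 0w}
  3. MEM→r1 ⇒ no(RD_PORT)  {0A/0Mu/2Ld/0B | 0r 0w}
  4. MEM ⇒ no(RD_PORT)  {0A/0Mu/2Ld/0B | 0r 0w}
  5. ALU→r3 ⇒ no(FU)  {0A/0Mu/2Ld/0B | 0r 0w}

issued = [0, 1, 2]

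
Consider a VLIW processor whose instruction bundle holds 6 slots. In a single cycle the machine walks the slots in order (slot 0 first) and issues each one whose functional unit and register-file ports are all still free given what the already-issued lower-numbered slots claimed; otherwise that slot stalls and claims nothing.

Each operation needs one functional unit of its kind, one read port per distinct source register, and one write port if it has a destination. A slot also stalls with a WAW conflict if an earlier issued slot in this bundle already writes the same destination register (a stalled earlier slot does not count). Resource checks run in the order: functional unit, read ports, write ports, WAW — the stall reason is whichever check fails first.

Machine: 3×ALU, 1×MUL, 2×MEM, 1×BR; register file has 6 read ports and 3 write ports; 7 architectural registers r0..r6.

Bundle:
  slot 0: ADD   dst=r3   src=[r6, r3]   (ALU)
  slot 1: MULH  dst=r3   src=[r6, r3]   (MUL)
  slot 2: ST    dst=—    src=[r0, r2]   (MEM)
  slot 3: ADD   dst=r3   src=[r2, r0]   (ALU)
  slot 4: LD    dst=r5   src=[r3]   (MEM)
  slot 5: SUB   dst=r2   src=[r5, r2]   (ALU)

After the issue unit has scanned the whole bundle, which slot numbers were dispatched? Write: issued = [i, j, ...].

issued = [0, 2, 4]

  0. ALU→r3 ⇒ go  {2A/1Mu/2Ld/1B | 4r 2w}
  1. MUL→r3 ⇒ no(WAW)  {2A/1Mu/2Ld/1B | 4r 2w}
  2. MEM ⇒ go  {2A/1Mu/1Ld/1B | 2r 2w}
  3. ALU→r3 ⇒ no(WAW)  {2A/1Mu/1Ld/1B | 2r 2w}
  4. MEM→r5 ⇒ go  {2A/1Mu/0Ld/1B | 1r 1w}
  5. ALU→r2 ⇒ no(RD_PORT)  {2A/1Mu/0Ld/1B | 1r 1w}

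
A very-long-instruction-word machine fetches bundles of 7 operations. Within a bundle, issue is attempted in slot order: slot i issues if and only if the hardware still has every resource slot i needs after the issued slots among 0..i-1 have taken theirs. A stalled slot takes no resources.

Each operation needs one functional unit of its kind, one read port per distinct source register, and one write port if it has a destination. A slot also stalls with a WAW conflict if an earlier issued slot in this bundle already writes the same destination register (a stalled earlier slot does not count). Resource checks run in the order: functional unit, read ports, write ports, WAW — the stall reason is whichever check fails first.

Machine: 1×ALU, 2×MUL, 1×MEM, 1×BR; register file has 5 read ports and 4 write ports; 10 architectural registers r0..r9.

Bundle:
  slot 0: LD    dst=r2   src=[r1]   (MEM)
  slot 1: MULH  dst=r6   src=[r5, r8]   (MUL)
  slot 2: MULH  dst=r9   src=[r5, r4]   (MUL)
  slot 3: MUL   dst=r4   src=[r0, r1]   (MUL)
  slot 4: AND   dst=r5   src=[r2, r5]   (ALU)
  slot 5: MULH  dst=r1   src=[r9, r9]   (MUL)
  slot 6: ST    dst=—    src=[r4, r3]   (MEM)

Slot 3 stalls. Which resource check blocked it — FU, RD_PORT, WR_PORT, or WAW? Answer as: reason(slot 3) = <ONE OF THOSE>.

[0] MEM needs rd=1 wr=1: ok; after: ALU=1 MUL=2 MEM=0 BR=1, R=4, W=3
[1] MUL needs rd=2 wr=1: ok; after: ALU=1 MUL=1 MEM=0 BR=1, R=2, W=2
[2] MUL needs rd=2 wr=1: ok; after: ALU=1 MUL=0 MEM=0 BR=1, R=0, W=1
[3] MUL needs rd=2 wr=1: FU; after: ALU=1 MUL=0 MEM=0 BR=1, R=0, W=1
[4] ALU needs rd=2 wr=1: RD_PORT; after: ALU=1 MUL=0 MEM=0 BR=1, R=0, W=1
[5] MUL needs rd=1 wr=1: FU; after: ALU=1 MUL=0 MEM=0 BR=1, R=0, W=1
[6] MEM needs rd=2 wr=0: FU; after: ALU=1 MUL=0 MEM=0 BR=1, R=0, W=1

reason(slot 3) = FU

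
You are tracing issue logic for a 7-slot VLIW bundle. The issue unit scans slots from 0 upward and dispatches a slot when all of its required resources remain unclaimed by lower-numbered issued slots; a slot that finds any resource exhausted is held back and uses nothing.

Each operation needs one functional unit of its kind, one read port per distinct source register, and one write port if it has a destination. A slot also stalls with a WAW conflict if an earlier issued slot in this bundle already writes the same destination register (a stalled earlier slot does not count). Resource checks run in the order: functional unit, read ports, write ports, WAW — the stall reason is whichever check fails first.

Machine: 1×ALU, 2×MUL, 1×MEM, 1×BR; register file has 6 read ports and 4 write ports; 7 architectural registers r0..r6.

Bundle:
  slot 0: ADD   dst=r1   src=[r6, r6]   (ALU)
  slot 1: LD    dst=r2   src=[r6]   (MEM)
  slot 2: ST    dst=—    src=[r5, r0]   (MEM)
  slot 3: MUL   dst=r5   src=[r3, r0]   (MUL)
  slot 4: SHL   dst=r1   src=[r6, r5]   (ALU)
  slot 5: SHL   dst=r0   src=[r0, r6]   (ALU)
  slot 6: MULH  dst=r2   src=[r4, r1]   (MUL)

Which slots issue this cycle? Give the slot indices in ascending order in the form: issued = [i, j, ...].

#0 ALU src=r6,r6 dispatched  <A:0 Mu:2 Ld:1 B:1 rd:5 wr:3>
#1 MEM src=r6 dispatched  <A:0 Mu:2 Ld:0 B:1 rd:4 wr:2>
#2 MEM src=r5,r0 held:FU  <A:0 Mu:2 Ld:0 B:1 rd:4 wr:2>
#3 MUL src=r3,r0 dispatched  <A:0 Mu:1 Ld:0 B:1 rd:2 wr:1>
#4 ALU src=r6,r5 held:FU  <A:0 Mu:1 Ld:0 B:1 rd:2 wr:1>
#5 ALU src=r0,r6 held:FU  <A:0 Mu:1 Ld:0 B:1 rd:2 wr:1>
#6 MUL src=r4,r1 held:WAW  <A:0 Mu:1 Ld:0 B:1 rd:2 wr:1>

issued = [0, 1, 3]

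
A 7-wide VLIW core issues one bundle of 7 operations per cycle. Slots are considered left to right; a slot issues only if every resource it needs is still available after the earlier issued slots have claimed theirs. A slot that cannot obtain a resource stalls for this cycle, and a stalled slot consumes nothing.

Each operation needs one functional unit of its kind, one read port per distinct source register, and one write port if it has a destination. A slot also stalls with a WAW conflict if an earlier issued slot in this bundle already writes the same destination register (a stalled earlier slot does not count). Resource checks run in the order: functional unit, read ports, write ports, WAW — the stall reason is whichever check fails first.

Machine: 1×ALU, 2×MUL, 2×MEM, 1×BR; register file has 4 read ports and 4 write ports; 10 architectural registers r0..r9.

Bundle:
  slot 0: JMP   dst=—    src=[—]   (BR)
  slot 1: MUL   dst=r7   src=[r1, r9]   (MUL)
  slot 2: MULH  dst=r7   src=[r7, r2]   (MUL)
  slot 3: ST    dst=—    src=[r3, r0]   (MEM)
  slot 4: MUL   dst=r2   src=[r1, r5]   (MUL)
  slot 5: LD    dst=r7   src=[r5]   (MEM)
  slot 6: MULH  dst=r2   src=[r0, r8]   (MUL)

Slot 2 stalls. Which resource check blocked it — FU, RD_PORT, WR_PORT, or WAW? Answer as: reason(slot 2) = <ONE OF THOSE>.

slot 0 (BR): ISSUE — free A1,Mu2,Ld2,B0 rp4 wp4
slot 1 (MUL): ISSUE — free A1,Mu1,Ld2,B0 rp2 wp3
slot 2 (MUL): stall WAW — free A1,Mu1,Ld2,B0 rp2 wp3
slot 3 (MEM): ISSUE — free A1,Mu1,Ld1,B0 rp0 wp3
slot 4 (MUL): stall RD_PORT — free A1,Mu1,Ld1,B0 rp0 wp3
slot 5 (MEM): stall RD_PORT — free A1,Mu1,Ld1,B0 rp0 wp3
slot 6 (MUL): stall RD_PORT — free A1,Mu1,Ld1,B0 rp0 wp3

reason(slot 2) = WAW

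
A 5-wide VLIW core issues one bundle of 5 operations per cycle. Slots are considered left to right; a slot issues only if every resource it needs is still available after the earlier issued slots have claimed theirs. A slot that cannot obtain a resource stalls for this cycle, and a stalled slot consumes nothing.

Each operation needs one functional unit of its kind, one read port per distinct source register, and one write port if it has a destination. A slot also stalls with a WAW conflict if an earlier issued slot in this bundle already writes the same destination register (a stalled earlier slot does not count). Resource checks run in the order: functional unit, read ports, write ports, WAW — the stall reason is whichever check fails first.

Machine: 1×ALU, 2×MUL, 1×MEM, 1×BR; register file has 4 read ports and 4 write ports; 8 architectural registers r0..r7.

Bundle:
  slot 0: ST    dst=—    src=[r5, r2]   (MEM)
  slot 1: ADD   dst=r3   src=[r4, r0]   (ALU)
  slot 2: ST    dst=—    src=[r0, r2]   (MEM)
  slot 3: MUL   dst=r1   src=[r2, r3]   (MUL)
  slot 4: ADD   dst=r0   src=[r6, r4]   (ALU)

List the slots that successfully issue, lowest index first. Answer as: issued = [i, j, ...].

issued = [0, 1]

  0. MEM ⇒ go  {1A/2Mu/0Ld/1B | 2r 4w}
  1. ALU→r3 ⇒ go  {0A/2Mu/0Ld/1B | 0r 3w}
  2. MEM ⇒ no(FU)  {0A/2Mu/0Ld/1B | 0r 3w}
  3. MUL→r1 ⇒ no(RD_PORT)  {0A/2Mu/0Ld/1B | 0r 3w}
  4. ALU→r0 ⇒ no(FU)  {0A/2Mu/0Ld/1B | 0r 3w}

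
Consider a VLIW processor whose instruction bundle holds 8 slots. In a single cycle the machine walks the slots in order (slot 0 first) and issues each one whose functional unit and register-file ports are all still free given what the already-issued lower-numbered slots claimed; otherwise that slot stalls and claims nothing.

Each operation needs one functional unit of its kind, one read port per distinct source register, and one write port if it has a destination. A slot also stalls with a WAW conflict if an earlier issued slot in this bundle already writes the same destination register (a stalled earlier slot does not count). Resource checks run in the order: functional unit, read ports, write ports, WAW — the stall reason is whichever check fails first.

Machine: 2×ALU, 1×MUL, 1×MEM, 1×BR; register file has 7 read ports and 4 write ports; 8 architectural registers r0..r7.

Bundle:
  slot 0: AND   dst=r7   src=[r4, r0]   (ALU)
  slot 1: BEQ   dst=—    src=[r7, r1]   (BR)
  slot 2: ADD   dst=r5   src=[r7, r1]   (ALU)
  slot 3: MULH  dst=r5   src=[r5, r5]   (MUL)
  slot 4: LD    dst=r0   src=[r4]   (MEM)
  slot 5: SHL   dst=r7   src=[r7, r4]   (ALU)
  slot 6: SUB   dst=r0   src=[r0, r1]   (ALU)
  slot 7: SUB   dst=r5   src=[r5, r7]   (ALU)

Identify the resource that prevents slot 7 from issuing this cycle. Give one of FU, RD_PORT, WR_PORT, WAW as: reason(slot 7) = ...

reason(slot 7) = FU

#0 ALU src=r4,r0 dispatched  <A:1 Mu:1 Ld:1 B:1 rd:5 wr:3>
#1 BR src=r7,r1 dispatched  <A:1 Mu:1 Ld:1 B:0 rd:3 wr:3>
#2 ALU src=r7,r1 dispatched  <A:0 Mu:1 Ld:1 B:0 rd:1 wr:2>
#3 MUL src=r5,r5 held:WAW  <A:0 Mu:1 Ld:1 B:0 rd:1 wr:2>
#4 MEM src=r4 dispatched  <A:0 Mu:1 Ld:0 B:0 rd:0 wr:1>
#5 ALU src=r7,r4 held:FU  <A:0 Mu:1 Ld:0 B:0 rd:0 wr:1>
#6 ALU src=r0,r1 held:FU  <A:0 Mu:1 Ld:0 B:0 rd:0 wr:1>
#7 ALU src=r5,r7 held:FU  <A:0 Mu:1 Ld:0 B:0 rd:0 wr:1>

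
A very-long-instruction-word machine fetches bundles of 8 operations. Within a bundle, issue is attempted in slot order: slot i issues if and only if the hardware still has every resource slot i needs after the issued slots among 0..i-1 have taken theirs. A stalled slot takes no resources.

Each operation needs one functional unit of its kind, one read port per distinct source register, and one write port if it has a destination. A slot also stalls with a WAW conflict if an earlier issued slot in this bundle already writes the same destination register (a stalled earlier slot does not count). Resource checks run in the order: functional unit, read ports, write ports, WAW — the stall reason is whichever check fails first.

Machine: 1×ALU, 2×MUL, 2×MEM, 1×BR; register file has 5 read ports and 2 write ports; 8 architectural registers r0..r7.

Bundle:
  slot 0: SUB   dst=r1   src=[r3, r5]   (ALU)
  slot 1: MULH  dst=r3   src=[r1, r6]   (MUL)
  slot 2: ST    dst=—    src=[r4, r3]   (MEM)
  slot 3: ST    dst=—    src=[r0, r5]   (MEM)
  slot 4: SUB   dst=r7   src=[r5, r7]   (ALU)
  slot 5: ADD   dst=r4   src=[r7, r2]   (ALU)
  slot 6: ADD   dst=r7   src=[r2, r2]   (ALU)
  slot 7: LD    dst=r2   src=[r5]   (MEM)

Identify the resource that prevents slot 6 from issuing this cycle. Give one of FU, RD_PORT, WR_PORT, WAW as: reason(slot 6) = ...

#0 ALU src=r3,r5 dispatched  <A:0 Mu:2 Ld:2 B:1 rd:3 wr:1>
#1 MUL src=r1,r6 dispatched  <A:0 Mu:1 Ld:2 B:1 rd:1 wr:0>
#2 MEM src=r4,r3 held:RD_PORT  <A:0 Mu:1 Ld:2 B:1 rd:1 wr:0>
#3 MEM src=r0,r5 held:RD_PORT  <A:0 Mu:1 Ld:2 B:1 rd:1 wr:0>
#4 ALU src=r5,r7 held:FU  <A:0 Mu:1 Ld:2 B:1 rd:1 wr:0>
#5 ALU src=r7,r2 held:FU  <A:0 Mu:1 Ld:2 B:1 rd:1 wr:0>
#6 ALU src=r2,r2 held:FU  <A:0 Mu:1 Ld:2 B:1 rd:1 wr:0>
#7 MEM src=r5 held:WR_PORT  <A:0 Mu:1 Ld:2 B:1 rd:1 wr:0>

reason(slot 6) = FU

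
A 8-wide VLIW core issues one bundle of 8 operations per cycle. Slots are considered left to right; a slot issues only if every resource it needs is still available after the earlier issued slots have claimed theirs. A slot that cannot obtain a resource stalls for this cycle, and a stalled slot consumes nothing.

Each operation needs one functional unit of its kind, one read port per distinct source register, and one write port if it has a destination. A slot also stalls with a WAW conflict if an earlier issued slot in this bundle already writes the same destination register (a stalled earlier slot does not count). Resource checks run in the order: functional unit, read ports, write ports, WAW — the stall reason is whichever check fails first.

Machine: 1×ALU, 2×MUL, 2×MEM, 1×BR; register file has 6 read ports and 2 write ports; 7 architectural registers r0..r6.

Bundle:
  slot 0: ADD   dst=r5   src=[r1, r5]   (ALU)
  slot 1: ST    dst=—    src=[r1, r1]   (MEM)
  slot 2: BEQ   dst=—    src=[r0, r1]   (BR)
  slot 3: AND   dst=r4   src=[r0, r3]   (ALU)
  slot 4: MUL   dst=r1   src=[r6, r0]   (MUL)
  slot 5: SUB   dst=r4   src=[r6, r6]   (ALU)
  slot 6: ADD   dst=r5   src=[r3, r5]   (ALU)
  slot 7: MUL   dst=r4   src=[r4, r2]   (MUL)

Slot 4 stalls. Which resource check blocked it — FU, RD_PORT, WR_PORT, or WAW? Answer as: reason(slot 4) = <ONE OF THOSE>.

reason(slot 4) = RD_PORT

(0) want 1×ALU +2rd +1wr — yes → AL0|MU2|ME2|BR1|rd4|wr1
(1) want 1×MEM +1rd +0wr — yes → AL0|MU2|ME1|BR1|rd3|wr1
(2) want 1×BR +2rd +0wr — yes → AL0|MU2|ME1|BR0|rd1|wr1
(3) want 1×ALU +2rd +1wr — FU → AL0|MU2|ME1|BR0|rd1|wr1
(4) want 1×MUL +2rd +1wr — RD_PORT → AL0|MU2|ME1|BR0|rd1|wr1
(5) want 1×ALU +1rd +1wr — FU → AL0|MU2|ME1|BR0|rd1|wr1
(6) want 1×ALU +2rd +1wr — FU → AL0|MU2|ME1|BR0|rd1|wr1
(7) want 1×MUL +2rd +1wr — RD_PORT → AL0|MU2|ME1|BR0|rd1|wr1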